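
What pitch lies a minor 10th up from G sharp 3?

The tenth's letter: G up three letter names plus an octave → B.
A minor tenth is 15 semitones; 15 semitones up from G#3 gives B4.

B 4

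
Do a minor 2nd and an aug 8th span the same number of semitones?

No

A minor second is 1 semitone but an augmented octave is 13 semitones — different sizes.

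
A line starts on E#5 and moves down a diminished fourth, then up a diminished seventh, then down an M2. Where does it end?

G#5

E#5 down a diminished fourth → B##4 (4 semitones).
A diminished seventh up from B##4 is A#5.
Down a major second from A#5: G#5 (2 semitones down).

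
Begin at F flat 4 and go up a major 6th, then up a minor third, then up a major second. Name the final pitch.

A major sixth up from Fb4 is Db5.
A minor third up from Db5 is Fb5.
A major second up from Fb5 is Gb5.

G flat 5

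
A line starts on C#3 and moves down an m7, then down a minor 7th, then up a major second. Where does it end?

C#3 down a minor seventh → D#2 (10 semitones).
D#2 down a minor seventh → E#1 (10 semitones).
A major second up from E#1 is F##1.

F##1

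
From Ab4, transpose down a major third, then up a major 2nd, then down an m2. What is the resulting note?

F4

Ab4 down a major third → Fb4 (4 semitones).
Fb4 up a major second → Gb4 (2 semitones).
A minor second down from Gb4 is F4.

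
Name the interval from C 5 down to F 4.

perfect fifth

Descending from C5 to F4 is the same interval as ascending F4 to C5.
F to C spans five letter names (F-G-A-B-C): a fifth.
The perfect fifth spans 7 semitones, and F4 to C5 is exactly 7 semitones — so this is a perfect fifth.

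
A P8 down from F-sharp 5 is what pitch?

F-sharp 4

For an octave the letter name doesn't change: still F, an octave down.
A perfect octave spans 12 semitones, so from F#5 the target pitch is F#4.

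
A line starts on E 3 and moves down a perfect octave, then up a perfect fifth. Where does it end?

B 2

Down a perfect octave from E3: E2 (12 semitones down).
Up a perfect fifth from E2: B2 (7 semitones up).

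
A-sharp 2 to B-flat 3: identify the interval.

diminished ninth

A to B spans two letter names (A-B), plus an octave: a ninth.
A#2 to Bb3 spans 12 semitones — two semitones narrower than the major ninth (14) — giving a diminished ninth.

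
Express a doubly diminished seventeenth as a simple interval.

doubly diminished third

Each octave removed subtracts seven from the number: 17 − 14 = 3.
So a doubly diminished seventeenth is 2 octaves plus a doubly diminished third. The quality is unchanged.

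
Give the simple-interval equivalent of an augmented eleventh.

Each octave removed subtracts seven from the number: 11 − 7 = 4.
That makes an augmented eleventh a compound augmented fourth — an octave plus an augmented fourth.

augmented fourth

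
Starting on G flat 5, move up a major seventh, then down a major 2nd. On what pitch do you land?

Gb5 up a major seventh → F6 (11 semitones).
A major second down from F6 is Eb6.

E flat 6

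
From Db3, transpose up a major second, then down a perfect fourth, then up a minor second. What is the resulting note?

Cb3

Up a major second from Db3: Eb3 (2 semitones up).
Down a perfect fourth from Eb3: Bb2 (5 semitones down).
Up a minor second from Bb2: Cb3 (1 semitone up).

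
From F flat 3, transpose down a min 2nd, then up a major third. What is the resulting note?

Fb3 down a minor second → Eb3 (1 semitone).
Up a major third from Eb3: G3 (4 semitones up).

G 3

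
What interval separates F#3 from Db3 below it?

augmented third

Descending from F#3 to Db3 is the same interval as ascending Db3 to F#3.
D to F spans three letter names (D-E-F): a third.
A major third would be 4 semitones; Db3 to F#3 is 5, one semitone wider, so the interval is augmented.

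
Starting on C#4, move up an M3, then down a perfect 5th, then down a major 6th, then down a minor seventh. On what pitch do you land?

D#2

C#4 up a major third → E#4 (4 semitones).
E#4 down a perfect fifth → A#3 (7 semitones).
Down a major sixth from A#3: C#3 (9 semitones down).
A minor seventh down from C#3 is D#2.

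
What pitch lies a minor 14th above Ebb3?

Counting seven letter names plus an octave up from E lands on D.
A minor fourteenth is 22 semitones; 22 semitones up from Ebb3 gives Dbb5.

Dbb5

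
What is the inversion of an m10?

major 6th

First reduce the compound minor tenth to its simple form, a minor third.
Interval numbers invert to sum to nine: 3 + 6 = 9, so a third inverts to a sixth.
And minor becomes major under inversion, so we get a major sixth.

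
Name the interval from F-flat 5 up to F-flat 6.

F to F is the same letter name, plus an octave: an octave.
Counting semitones, Fb5→Fb6 is 12, which is the perfect octave.

perfect octave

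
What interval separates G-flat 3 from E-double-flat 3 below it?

Descending from Gb3 to Ebb3 is the same interval as ascending Ebb3 to Gb3.
E to G spans three letter names (E-F-G) — that makes it a third of some quality.
Ebb3 to Gb3 is 4 semitones, matching the major third exactly, so the quality is major.

M3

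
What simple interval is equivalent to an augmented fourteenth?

augmented 7th

Take out an octave (7 from the number): 14 − 7 = 7.
So an augmented fourteenth is an octave plus an augmented seventh. The quality is unchanged.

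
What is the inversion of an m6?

major 3rd

The rule of nine gives the new number: 9 − 6 = 3, so a sixth becomes a third.
Quality inverts too: minor becomes major. That makes the inversion a major third.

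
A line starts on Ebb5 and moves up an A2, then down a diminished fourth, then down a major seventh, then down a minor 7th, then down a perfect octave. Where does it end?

Ebb5 up an augmented second → F5 (3 semitones).
A diminished fourth down from F5 is C#5.
Down a major seventh from C#5: D4 (11 semitones down).
Down a minor seventh from D4: E3 (10 semitones down).
E3 down a perfect octave → E2 (12 semitones).

E2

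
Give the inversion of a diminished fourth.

The rule of nine gives the new number: 9 − 4 = 5, so a fourth becomes a fifth.
And diminished becomes augmented under inversion, so we get an augmented fifth.

A5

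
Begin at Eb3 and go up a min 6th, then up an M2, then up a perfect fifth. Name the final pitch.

A minor sixth up from Eb3 is Cb4.
Up a major second from Cb4: Db4 (2 semitones up).
A perfect fifth up from Db4 is Ab4.

Ab4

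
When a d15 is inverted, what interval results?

A1

First reduce the compound diminished fifteenth to its simple form, a diminished octave.
Interval numbers invert to sum to nine: 8 + 1 = 9, so an octave inverts to a unison.
The quality also flips — diminished becomes augmented — giving an augmented unison.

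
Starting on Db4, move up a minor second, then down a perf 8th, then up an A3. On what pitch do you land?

Db4 up a minor second → Ebb4 (1 semitone).
Ebb4 down a perfect octave → Ebb3 (12 semitones).
An augmented third up from Ebb3 is G3.

G3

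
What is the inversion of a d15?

augmented 1st

First reduce the compound diminished fifteenth to its simple form, a diminished octave.
The rule of nine gives the new number: 9 − 8 = 1, so an octave becomes a unison.
And diminished becomes augmented under inversion, so we get an augmented unison.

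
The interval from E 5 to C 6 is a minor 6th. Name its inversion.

major third

Inverted interval numbers add to nine, so a sixth pairs with a third (6 + 3 = 9).
The quality also flips — minor becomes major — giving a major third.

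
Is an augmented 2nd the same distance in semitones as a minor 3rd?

An augmented second = 3 semitones = a minor third; enharmonically equal.

Yes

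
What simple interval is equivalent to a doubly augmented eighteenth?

Each octave removed subtracts seven from the number: 18 − 14 = 4.
Quality carries through unchanged, so the simple form is a doubly augmented fourth.

doubly augmented 4th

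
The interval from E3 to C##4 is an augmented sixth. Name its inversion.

diminished 3rd

Inverted interval numbers add to nine, so a sixth pairs with a third (6 + 3 = 9).
Quality inverts too: augmented becomes diminished. That makes the inversion a diminished third.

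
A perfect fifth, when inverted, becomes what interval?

P4

The rule of nine gives the new number: 9 − 5 = 4, so a fifth becomes a fourth.
Quality inverts too: perfect stays perfect. That makes the inversion a perfect fourth.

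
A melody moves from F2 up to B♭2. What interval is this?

F to B spans four letter names (F-G-A-B) — that makes it a fourth of some quality.
Counting semitones, F2→Bb2 is 5, which is the perfect fourth.

perfect fourth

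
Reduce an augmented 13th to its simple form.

A6

Subtracting seven from the interval number removes an octave: 13 − 7 = 6.
That makes an augmented thirteenth a compound augmented sixth — an octave plus an augmented sixth.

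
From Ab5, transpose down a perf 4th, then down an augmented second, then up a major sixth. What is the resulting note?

Bbb5

Down a perfect fourth from Ab5: Eb5 (5 semitones down).
Eb5 down an augmented second → Dbb5 (3 semitones).
A major sixth up from Dbb5 is Bbb5.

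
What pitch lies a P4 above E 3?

A 3

Counting four letter names up from E lands on A.
A perfect fourth is 5 semitones; 5 semitones up from E3 gives A3.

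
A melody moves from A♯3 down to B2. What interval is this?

Descending from A#3 to B2 is the same interval as ascending B2 to A#3.
B to A spans seven letter names (B-C-D-E-F-G-A), so the interval is some kind of seventh.
The major seventh spans 11 semitones, and B2 to A#3 is exactly 11 semitones — so this is a major seventh.

M7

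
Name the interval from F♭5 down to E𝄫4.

major ninth

Descending from Fb5 to Ebb4 is the same interval as ascending Ebb4 to Fb5.
E to F spans two letter names (E-F), plus an octave — that makes it a ninth of some quality.
Counting semitones, Ebb4→Fb5 is 14, which is the major ninth.
(Equivalently, a compound major second: a major second plus an octave.)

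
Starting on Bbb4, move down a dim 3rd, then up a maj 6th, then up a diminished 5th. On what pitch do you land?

Bb5

A diminished third down from Bbb4 is G4.
A major sixth up from G4 is E5.
A diminished fifth up from E5 is Bb5.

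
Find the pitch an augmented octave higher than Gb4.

G5

For an octave the letter name doesn't change: still G, an octave up.
An augmented octave spans 13 semitones, so from Gb4 the target pitch is G5.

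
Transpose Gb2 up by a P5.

Db3

The fifth takes the letter from G up to D.
A perfect fifth is 7 semitones; 7 semitones up from Gb2 gives Db3.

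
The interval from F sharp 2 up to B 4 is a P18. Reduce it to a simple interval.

perfect 4th

Each octave removed subtracts seven from the number: 18 − 14 = 4.
That makes a perfect eighteenth a compound perfect fourth — 2 octaves plus a perfect fourth.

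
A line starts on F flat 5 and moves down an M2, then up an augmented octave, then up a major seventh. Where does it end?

Fb5 down a major second → Ebb5 (2 semitones).
An augmented octave up from Ebb5 is Eb6.
Eb6 up a major seventh → D7 (11 semitones).

D 7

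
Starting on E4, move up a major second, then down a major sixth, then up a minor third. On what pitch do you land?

A major second up from E4 is F#4.
F#4 down a major sixth → A3 (9 semitones).
A3 up a minor third → C4 (3 semitones).

C4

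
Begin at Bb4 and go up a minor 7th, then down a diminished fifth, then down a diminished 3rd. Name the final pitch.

B#4

Up a minor seventh from Bb4: Ab5 (10 semitones up).
Down a diminished fifth from Ab5: D5 (6 semitones down).
Down a diminished third from D5: B#4 (2 semitones down).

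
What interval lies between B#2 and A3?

diminished seventh

B to A spans seven letter names (B-C-D-E-F-G-A), so the interval is some kind of seventh.
The major seventh is 11 semitones; here we have 9, two semitones narrower: diminished.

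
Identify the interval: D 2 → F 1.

Descending from D2 to F1 is the same interval as ascending F1 to D2.
F to D spans six letter names (F-G-A-B-C-D): a sixth.
Counting semitones, F1→D2 is 9, which is the major sixth.

M6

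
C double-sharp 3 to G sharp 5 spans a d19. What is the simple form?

Take out 2 octaves (14 from the number): 19 − 14 = 5.
Quality carries through unchanged, so the simple form is a diminished fifth.

diminished fifth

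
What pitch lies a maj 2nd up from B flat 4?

C 5

Two letter names up from B: C.
A major second spans 2 semitones, so from Bb4 the target pitch is C5.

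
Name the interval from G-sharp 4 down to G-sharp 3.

perfect 8th

Descending from G#4 to G#3 is the same interval as ascending G#3 to G#4.
G to G is the same letter name, plus an octave, so the interval is some kind of octave.
Counting semitones, G#3→G#4 is 12, which is the perfect octave.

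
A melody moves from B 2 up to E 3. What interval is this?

P4

B to E spans four letter names (B-C-D-E) — that makes it a fourth of some quality.
The perfect fourth spans 5 semitones, and B2 to E3 is exactly 5 semitones — so this is a perfect fourth.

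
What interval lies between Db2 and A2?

augmented fifth

D to A spans five letter names (D-E-F-G-A) — that makes it a fifth of some quality.
Db2 to A2 spans 8 semitones — one semitone wider than the perfect fifth (7) — giving an augmented fifth.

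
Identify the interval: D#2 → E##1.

Descending from D#2 to E##1 is the same interval as ascending E##1 to D#2.
E to D spans seven letter names (E-F-G-A-B-C-D) — that makes it a seventh of some quality.
The major seventh is 11 semitones; here we have 9, two semitones narrower: diminished.

diminished seventh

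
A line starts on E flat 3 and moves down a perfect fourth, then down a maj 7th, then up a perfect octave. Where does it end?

C flat 3

A perfect fourth down from Eb3 is Bb2.
Bb2 down a major seventh → Cb2 (11 semitones).
Up a perfect octave from Cb2: Cb3 (12 semitones up).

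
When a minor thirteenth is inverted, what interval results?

First reduce the compound minor thirteenth to its simple form, a minor sixth.
Inverted interval numbers add to nine, so a sixth pairs with a third (6 + 3 = 9).
Quality inverts too: minor becomes major. That makes the inversion a major third.

M3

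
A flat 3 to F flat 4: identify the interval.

A to F spans six letter names (A-B-C-D-E-F) — that makes it a sixth of some quality.
At 8 semitones, Ab3→Fb4 falls one short of a major sixth: minor.

m6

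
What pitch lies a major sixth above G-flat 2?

The sixth takes the letter from G up to E.
A major sixth spans 9 semitones, so from Gb2 the target pitch is Eb3.

E-flat 3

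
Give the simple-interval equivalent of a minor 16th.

Each octave removed subtracts seven from the number: 16 − 14 = 2.
So a minor sixteenth is 2 octaves plus a minor second. The quality is unchanged.

minor 2nd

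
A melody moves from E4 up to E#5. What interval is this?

E to E is the same letter name, plus an octave: an octave.
The perfect octave is 12 semitones; here we have 13, one semitone wider: augmented.

augmented octave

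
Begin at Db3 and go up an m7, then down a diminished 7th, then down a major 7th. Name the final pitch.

A minor seventh up from Db3 is Cb4.
Cb4 down a diminished seventh → D3 (9 semitones).
Down a major seventh from D3: Eb2 (11 semitones down).

Eb2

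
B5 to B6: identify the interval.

perfect octave

B to B is the same letter name, plus an octave, so the interval is some kind of octave.
Counting semitones, B5→B6 is 12, which is the perfect octave.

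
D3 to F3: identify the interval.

minor 3rd

D to F spans three letter names (D-E-F) — that makes it a third of some quality.
At 3 semitones, D3→F3 falls one short of a major third: minor.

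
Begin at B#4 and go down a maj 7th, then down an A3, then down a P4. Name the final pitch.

A major seventh down from B#4 is C#4.
Down an augmented third from C#4: Ab3 (5 semitones down).
Down a perfect fourth from Ab3: Eb3 (5 semitones down).

Eb3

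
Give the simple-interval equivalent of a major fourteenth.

M7

Take out an octave (7 from the number): 14 − 7 = 7.
So a major fourteenth is an octave plus a major seventh. The quality is unchanged.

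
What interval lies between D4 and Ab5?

diminished twelfth

D to A spans five letter names (D-E-F-G-A), plus an octave: a twelfth.
A perfect twelfth would be 19 semitones; D4 to Ab5 is 18, one semitone narrower, so the interval is diminished.
(Equivalently, a compound diminished fifth: a diminished fifth plus an octave.)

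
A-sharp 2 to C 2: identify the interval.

augmented sixth

Descending from A#2 to C2 is the same interval as ascending C2 to A#2.
C to A spans six letter names (C-D-E-F-G-A) — that makes it a sixth of some quality.
C2 to A#2 spans 10 semitones — one semitone wider than the major sixth (9) — giving an augmented sixth.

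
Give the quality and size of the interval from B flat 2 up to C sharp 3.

B to C spans two letter names (B-C), so the interval is some kind of second.
A major second would be 2 semitones; Bb2 to C#3 is 3, one semitone wider, so the interval is augmented.

A2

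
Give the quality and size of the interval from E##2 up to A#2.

E to A spans four letter names (E-F-G-A): a fourth.
E##2 to A#2 spans 4 semitones — one semitone narrower than the perfect fourth (5) — giving a diminished fourth.

diminished fourth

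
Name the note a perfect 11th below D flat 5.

A flat 3

Counting four letter names plus an octave down from D lands on A.
Moving 17 semitones down from Db5 (the size of a perfect eleventh) reaches Ab3.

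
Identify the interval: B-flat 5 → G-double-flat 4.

augmented tenth

Descending from Bb5 to Gbb4 is the same interval as ascending Gbb4 to Bb5.
G to B spans three letter names (G-A-B), plus an octave — that makes it a tenth of some quality.
Gbb4 to Bb5 spans 17 semitones — one semitone wider than the major tenth (16) — giving an augmented tenth.
(Equivalently, a compound augmented third: an augmented third plus an octave.)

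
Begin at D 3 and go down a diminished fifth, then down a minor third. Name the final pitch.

D3 down a diminished fifth → G#2 (6 semitones).
A minor third down from G#2 is E#2.

E sharp 2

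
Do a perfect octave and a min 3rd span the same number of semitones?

No

12 semitones (perfect octave) vs 3 semitones (minor third): not equal.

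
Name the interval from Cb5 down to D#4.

doubly diminished seventh

Descending from Cb5 to D#4 is the same interval as ascending D#4 to Cb5.
D to C spans seven letter names (D-E-F-G-A-B-C), so the interval is some kind of seventh.
D#4 to Cb5 spans 8 semitones — three semitones narrower than the major seventh (11) — giving a doubly diminished seventh.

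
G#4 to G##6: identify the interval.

augmented fifteenth

G to G is the same letter name, plus 2 octaves, so the interval is some kind of fifteenth.
G#4 to G##6 spans 25 semitones — one semitone wider than the perfect fifteenth (24) — giving an augmented fifteenth.
(Equivalently, a compound augmented octave: an augmented octave plus an octave.)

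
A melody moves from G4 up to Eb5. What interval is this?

minor sixth

G to E spans six letter names (G-A-B-C-D-E) — that makes it a sixth of some quality.
A major sixth would be 9 semitones, but G4 to Eb5 is 8 — one semitone narrower, making it a minor sixth.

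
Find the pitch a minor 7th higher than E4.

D5

The seventh takes the letter from E up to D.
A minor seventh is 10 semitones; 10 semitones up from E4 gives D5.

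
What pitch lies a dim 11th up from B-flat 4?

E-double-flat 6

The eleventh's letter: B up four letter names plus an octave → E.
A diminished eleventh is 16 semitones; 16 semitones up from Bb4 gives Ebb6.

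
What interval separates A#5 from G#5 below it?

Descending from A#5 to G#5 is the same interval as ascending G#5 to A#5.
G to A spans two letter names (G-A), so the interval is some kind of second.
Counting semitones, G#5→A#5 is 2, which is the major second.

M2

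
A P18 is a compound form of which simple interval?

perfect 4th

Each octave removed subtracts seven from the number: 18 − 14 = 4.
That makes a perfect eighteenth a compound perfect fourth — 2 octaves plus a perfect fourth.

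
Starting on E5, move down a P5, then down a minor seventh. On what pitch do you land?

B3

A perfect fifth down from E5 is A4.
Down a minor seventh from A4: B3 (10 semitones down).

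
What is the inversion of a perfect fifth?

Inverted interval numbers add to nine, so a fifth pairs with a fourth (5 + 4 = 9).
Quality inverts too: perfect stays perfect. That makes the inversion a perfect fourth.

P4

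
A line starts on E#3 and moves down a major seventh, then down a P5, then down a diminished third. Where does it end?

G##1

Down a major seventh from E#3: F#2 (11 semitones down).
Down a perfect fifth from F#2: B1 (7 semitones down).
A diminished third down from B1 is G##1.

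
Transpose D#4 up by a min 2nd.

E4

Two letter names up from D: E.
A minor second spans 1 semitone, so from D#4 the target pitch is E4.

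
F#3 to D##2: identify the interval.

d10

Descending from F#3 to D##2 is the same interval as ascending D##2 to F#3.
D to F spans three letter names (D-E-F), plus an octave — that makes it a tenth of some quality.
The major tenth is 16 semitones; here we have 14, two semitones narrower: diminished.
(Equivalently, a compound diminished third: a diminished third plus an octave.)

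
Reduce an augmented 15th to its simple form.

Take out an octave (7 from the number): 15 − 7 = 8.
So an augmented fifteenth is an octave plus an augmented octave. The quality is unchanged.

augmented 8th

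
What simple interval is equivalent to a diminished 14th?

Each octave removed subtracts seven from the number: 14 − 7 = 7.
That makes a diminished fourteenth a compound diminished seventh — an octave plus a diminished seventh.

diminished seventh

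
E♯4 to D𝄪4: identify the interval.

m2

Descending from E#4 to D##4 is the same interval as ascending D##4 to E#4.
D to E spans two letter names (D-E): a second.
D##4 to E#4 is 1 semitone, a half step short of the major second (2), so this is minor.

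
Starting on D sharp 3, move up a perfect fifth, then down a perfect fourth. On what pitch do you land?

Up a perfect fifth from D#3: A#3 (7 semitones up).
A perfect fourth down from A#3 is E#3.

E sharp 3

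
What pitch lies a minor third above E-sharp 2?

G-sharp 2

Counting three letter names up from E lands on G.
A minor third spans 3 semitones, so from E#2 the target pitch is G#2.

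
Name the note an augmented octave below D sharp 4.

For an octave the letter name doesn't change: still D, an octave down.
An augmented octave spans 13 semitones, so from D#4 the target pitch is D3.

D 3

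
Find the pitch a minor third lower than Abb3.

Three letter names down from A: F.
A minor third is 3 semitones; 3 semitones down from Abb3 gives Fb3.

Fb3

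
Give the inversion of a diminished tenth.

First reduce the compound diminished tenth to its simple form, a diminished third.
The rule of nine gives the new number: 9 − 3 = 6, so a third becomes a sixth.
Quality inverts too: diminished becomes augmented. That makes the inversion an augmented sixth.

augmented 6th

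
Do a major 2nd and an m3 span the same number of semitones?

No

A major second is 2 semitones but a minor third is 3 semitones — different sizes.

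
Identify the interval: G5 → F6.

minor seventh

G to F spans seven letter names (G-A-B-C-D-E-F), so the interval is some kind of seventh.
A major seventh would be 11 semitones, but G5 to F6 is 10 — one semitone narrower, making it a minor seventh.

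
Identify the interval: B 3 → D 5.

minor tenth

B to D spans three letter names (B-C-D), plus an octave: a tenth.
A major tenth would be 16 semitones, but B3 to D5 is 15 — one semitone narrower, making it a minor tenth.
(Equivalently, a compound minor third: a minor third plus an octave.)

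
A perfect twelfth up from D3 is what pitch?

Five letters up from D (plus an octave) reaches A.
A perfect twelfth spans 19 semitones, so from D3 the target pitch is A4.

A4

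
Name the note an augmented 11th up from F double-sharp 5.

The eleventh's letter: F up four letter names plus an octave → B.
An augmented eleventh is 18 semitones; 18 semitones up from F##5 gives B##6.

B double-sharp 6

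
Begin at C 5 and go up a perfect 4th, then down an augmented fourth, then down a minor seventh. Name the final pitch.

A perfect fourth up from C5 is F5.
F5 down an augmented fourth → Cb5 (6 semitones).
A minor seventh down from Cb5 is Db4.

D flat 4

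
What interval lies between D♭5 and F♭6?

D to F spans three letter names (D-E-F), plus an octave: a tenth.
A major tenth would be 16 semitones, but Db5 to Fb6 is 15 — one semitone narrower, making it a minor tenth.
(Equivalently, a compound minor third: a minor third plus an octave.)

minor 10th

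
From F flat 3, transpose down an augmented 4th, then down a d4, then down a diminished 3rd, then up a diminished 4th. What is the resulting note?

A flat 2

Down an augmented fourth from Fb3: Cbb3 (6 semitones down).
Cbb3 down a diminished fourth → Gb2 (4 semitones).
Gb2 down a diminished third → E2 (2 semitones).
E2 up a diminished fourth → Ab2 (4 semitones).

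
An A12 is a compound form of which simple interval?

Subtracting seven from the interval number removes an octave: 12 − 7 = 5.
That makes an augmented twelfth a compound augmented fifth — an octave plus an augmented fifth.

augmented 5th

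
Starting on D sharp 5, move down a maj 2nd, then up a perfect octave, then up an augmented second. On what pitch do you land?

D#5 down a major second → C#5 (2 semitones).
A perfect octave up from C#5 is C#6.
An augmented second up from C#6 is D##6.

D double-sharp 6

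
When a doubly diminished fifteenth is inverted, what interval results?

AA1

First reduce the compound doubly diminished fifteenth to its simple form, a doubly diminished octave.
Interval numbers invert to sum to nine: 8 + 1 = 9, so an octave inverts to a unison.
The quality also flips — doubly diminished becomes doubly augmented — giving a doubly augmented unison.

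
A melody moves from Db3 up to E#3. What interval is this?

D to E spans two letter names (D-E) — that makes it a second of some quality.
A major second would be 2 semitones; Db3 to E#3 is 4, two semitones wider, so the interval is doubly augmented.

doubly augmented second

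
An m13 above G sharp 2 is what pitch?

E 4

Six letters up from G (plus an octave) reaches E.
A minor thirteenth is 20 semitones; 20 semitones up from G#2 gives E4.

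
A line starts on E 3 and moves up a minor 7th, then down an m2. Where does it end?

C sharp 4

Up a minor seventh from E3: D4 (10 semitones up).
D4 down a minor second → C#4 (1 semitone).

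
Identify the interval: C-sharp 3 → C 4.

C to C is the same letter name, plus an octave, so the interval is some kind of octave.
The perfect octave is 12 semitones; here we have 11, one semitone narrower: diminished.

diminished octave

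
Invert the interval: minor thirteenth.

major third

First reduce the compound minor thirteenth to its simple form, a minor sixth.
The rule of nine gives the new number: 9 − 6 = 3, so a sixth becomes a third.
And minor becomes major under inversion, so we get a major third.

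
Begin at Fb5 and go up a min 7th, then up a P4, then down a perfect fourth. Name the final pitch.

A minor seventh up from Fb5 is Ebb6.
Up a perfect fourth from Ebb6: Abb6 (5 semitones up).
Abb6 down a perfect fourth → Ebb6 (5 semitones).

Ebb6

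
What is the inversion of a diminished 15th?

First reduce the compound diminished fifteenth to its simple form, a diminished octave.
The rule of nine gives the new number: 9 − 8 = 1, so an octave becomes a unison.
Quality inverts too: diminished becomes augmented. That makes the inversion an augmented unison.

A1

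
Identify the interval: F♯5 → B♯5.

augmented fourth

F to B spans four letter names (F-G-A-B) — that makes it a fourth of some quality.
A perfect fourth would be 5 semitones; F#5 to B#5 is 6, one semitone wider, so the interval is augmented.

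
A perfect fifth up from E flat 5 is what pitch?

The fifth takes the letter from E up to B.
A perfect fifth is 7 semitones; 7 semitones up from Eb5 gives Bb5.

B flat 5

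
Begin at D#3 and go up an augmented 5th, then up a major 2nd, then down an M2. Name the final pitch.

A##3

An augmented fifth up from D#3 is A##3.
A major second up from A##3 is B##3.
B##3 down a major second → A##3 (2 semitones).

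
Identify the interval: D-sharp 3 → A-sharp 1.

Descending from D#3 to A#1 is the same interval as ascending A#1 to D#3.
A to D spans four letter names (A-B-C-D), plus an octave, so the interval is some kind of eleventh.
Counting semitones, A#1→D#3 is 17, which is the perfect eleventh.
(Equivalently, a compound perfect fourth: a perfect fourth plus an octave.)

P11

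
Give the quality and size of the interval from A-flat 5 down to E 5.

diminished fourth

Descending from Ab5 to E5 is the same interval as ascending E5 to Ab5.
E to A spans four letter names (E-F-G-A): a fourth.
E5 to Ab5 spans 4 semitones — one semitone narrower than the perfect fourth (5) — giving a diminished fourth.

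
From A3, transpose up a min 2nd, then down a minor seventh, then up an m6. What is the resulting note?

A3 up a minor second → Bb3 (1 semitone).
A minor seventh down from Bb3 is C3.
Up a minor sixth from C3: Ab3 (8 semitones up).

Ab3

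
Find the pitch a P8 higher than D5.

The letter stays D (same as the start), shifted an octave up.
A perfect octave spans 12 semitones, so from D5 the target pitch is D6.

D6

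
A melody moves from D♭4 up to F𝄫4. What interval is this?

diminished third

D to F spans three letter names (D-E-F): a third.
A major third would be 4 semitones; Db4 to Fbb4 is 2, two semitones narrower, so the interval is diminished.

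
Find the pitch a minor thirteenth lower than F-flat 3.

A-flat 1

The thirteenth's letter: F down six letter names plus an octave → A.
A minor thirteenth is 20 semitones; 20 semitones down from Fb3 gives Ab1.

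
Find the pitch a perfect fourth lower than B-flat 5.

The fourth takes the letter from B down to F.
Moving 5 semitones down from Bb5 (the size of a perfect fourth) reaches F5.

F 5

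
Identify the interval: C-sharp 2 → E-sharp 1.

minor sixth

Descending from C#2 to E#1 is the same interval as ascending E#1 to C#2.
E to C spans six letter names (E-F-G-A-B-C), so the interval is some kind of sixth.
A major sixth would be 9 semitones, but E#1 to C#2 is 8 — one semitone narrower, making it a minor sixth.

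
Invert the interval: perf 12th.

First reduce the compound perfect twelfth to its simple form, a perfect fifth.
Interval numbers invert to sum to nine: 5 + 4 = 9, so a fifth inverts to a fourth.
Quality inverts too: perfect stays perfect. That makes the inversion a perfect fourth.

perfect 4th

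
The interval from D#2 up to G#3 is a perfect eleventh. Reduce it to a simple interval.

perfect fourth

Subtracting seven from the interval number removes an octave: 11 − 7 = 4.
Quality carries through unchanged, so the simple form is a perfect fourth.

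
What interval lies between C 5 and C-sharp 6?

augmented 8th

C to C is the same letter name, plus an octave: an octave.
C5 to C#6 spans 13 semitones — one semitone wider than the perfect octave (12) — giving an augmented octave.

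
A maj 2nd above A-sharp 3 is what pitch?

B-sharp 3

Two letter names up from A: B.
A major second spans 2 semitones, so from A#3 the target pitch is B#3.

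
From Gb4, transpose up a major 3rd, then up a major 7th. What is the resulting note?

A5

A major third up from Gb4 is Bb4.
A major seventh up from Bb4 is A5.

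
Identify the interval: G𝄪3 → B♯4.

G to B spans three letter names (G-A-B), plus an octave, so the interval is some kind of tenth.
A major tenth would be 16 semitones, but G##3 to B#4 is 15 — one semitone narrower, making it a minor tenth.
(Equivalently, a compound minor third: a minor third plus an octave.)

minor tenth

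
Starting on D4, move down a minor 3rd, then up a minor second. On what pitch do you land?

C4

D4 down a minor third → B3 (3 semitones).
Up a minor second from B3: C4 (1 semitone up).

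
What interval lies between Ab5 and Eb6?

P5

A to E spans five letter names (A-B-C-D-E): a fifth.
The perfect fifth spans 7 semitones, and Ab5 to Eb6 is exactly 7 semitones — so this is a perfect fifth.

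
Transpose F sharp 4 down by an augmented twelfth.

B flat 2

Five letters down from F (plus an octave) reaches B.
Moving 20 semitones down from F#4 (the size of an augmented twelfth) reaches Bb2.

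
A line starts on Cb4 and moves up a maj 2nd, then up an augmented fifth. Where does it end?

A4

A major second up from Cb4 is Db4.
An augmented fifth up from Db4 is A4.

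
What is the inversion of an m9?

First reduce the compound minor ninth to its simple form, a minor second.
Inverted interval numbers add to nine, so a second pairs with a seventh (2 + 7 = 9).
And minor becomes major under inversion, so we get a major seventh.

major 7th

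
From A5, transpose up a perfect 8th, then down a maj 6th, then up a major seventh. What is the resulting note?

A perfect octave up from A5 is A6.
A major sixth down from A6 is C6.
C6 up a major seventh → B6 (11 semitones).

B6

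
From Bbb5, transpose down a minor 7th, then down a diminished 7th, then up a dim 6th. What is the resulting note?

Bbb4

A minor seventh down from Bbb5 is Cb5.
Down a diminished seventh from Cb5: D4 (9 semitones down).
D4 up a diminished sixth → Bbb4 (7 semitones).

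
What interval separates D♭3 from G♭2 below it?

perfect 5th

Descending from Db3 to Gb2 is the same interval as ascending Gb2 to Db3.
G to D spans five letter names (G-A-B-C-D): a fifth.
Gb2 to Db3 is 7 semitones, matching the perfect fifth exactly, so the quality is perfect.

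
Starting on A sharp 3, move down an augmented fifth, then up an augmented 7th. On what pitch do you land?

C double-sharp 4

A#3 down an augmented fifth → D3 (8 semitones).
An augmented seventh up from D3 is C##4.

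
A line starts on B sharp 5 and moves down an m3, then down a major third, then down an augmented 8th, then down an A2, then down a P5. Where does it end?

Down a minor third from B#5: G##5 (3 semitones down).
A major third down from G##5 is E#5.
An augmented octave down from E#5 is E4.
Down an augmented second from E4: Db4 (3 semitones down).
Db4 down a perfect fifth → Gb3 (7 semitones).

G flat 3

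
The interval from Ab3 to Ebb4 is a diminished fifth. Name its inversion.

augmented fourth

Inverted interval numbers add to nine, so a fifth pairs with a fourth (5 + 4 = 9).
The quality also flips — diminished becomes augmented — giving an augmented fourth.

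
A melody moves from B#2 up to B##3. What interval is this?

A8

B to B is the same letter name, plus an octave — that makes it an octave of some quality.
B#2 to B##3 spans 13 semitones — one semitone wider than the perfect octave (12) — giving an augmented octave.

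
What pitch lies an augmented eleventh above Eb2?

A3

Four letters up from E (plus an octave) reaches A.
An augmented eleventh is 18 semitones; 18 semitones up from Eb2 gives A3.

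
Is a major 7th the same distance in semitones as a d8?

A major seventh = 11 semitones = a diminished octave; enharmonically equal.

Yes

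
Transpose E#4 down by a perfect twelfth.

Counting five letter names plus an octave down from E lands on A.
A perfect twelfth spans 19 semitones, so from E#4 the target pitch is A#2.

A#2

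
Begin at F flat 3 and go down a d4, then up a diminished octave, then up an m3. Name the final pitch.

E double-flat 4

A diminished fourth down from Fb3 is C3.
Up a diminished octave from C3: Cb4 (11 semitones up).
Up a minor third from Cb4: Ebb4 (3 semitones up).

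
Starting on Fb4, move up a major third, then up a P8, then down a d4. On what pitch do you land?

E5

Up a major third from Fb4: Ab4 (4 semitones up).
Ab4 up a perfect octave → Ab5 (12 semitones).
Down a diminished fourth from Ab5: E5 (4 semitones down).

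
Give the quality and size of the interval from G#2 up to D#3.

P5

G to D spans five letter names (G-A-B-C-D) — that makes it a fifth of some quality.
The perfect fifth spans 7 semitones, and G#2 to D#3 is exactly 7 semitones — so this is a perfect fifth.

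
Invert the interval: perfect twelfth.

P4

First reduce the compound perfect twelfth to its simple form, a perfect fifth.
Inverted interval numbers add to nine, so a fifth pairs with a fourth (5 + 4 = 9).
And perfect stays perfect under inversion, so we get a perfect fourth.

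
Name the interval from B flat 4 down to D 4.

Descending from Bb4 to D4 is the same interval as ascending D4 to Bb4.
D to B spans six letter names (D-E-F-G-A-B), so the interval is some kind of sixth.
At 8 semitones, D4→Bb4 falls one short of a major sixth: minor.

minor sixth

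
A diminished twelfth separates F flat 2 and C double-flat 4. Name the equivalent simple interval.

diminished fifth

Take out an octave (7 from the number): 12 − 7 = 5.
That makes a diminished twelfth a compound diminished fifth — an octave plus a diminished fifth.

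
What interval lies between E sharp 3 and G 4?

d10

E to G spans three letter names (E-F-G), plus an octave: a tenth.
A major tenth would be 16 semitones; E#3 to G4 is 14, two semitones narrower, so the interval is diminished.
(Equivalently, a compound diminished third: a diminished third plus an octave.)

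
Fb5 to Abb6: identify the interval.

minor tenth

F to A spans three letter names (F-G-A), plus an octave — that makes it a tenth of some quality.
At 15 semitones, Fb5→Abb6 falls one short of a major tenth: minor.
(Equivalently, a compound minor third: a minor third plus an octave.)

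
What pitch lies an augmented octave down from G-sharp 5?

The letter stays G (same as the start), shifted an octave down.
Moving 13 semitones down from G#5 (the size of an augmented octave) reaches G4.

G 4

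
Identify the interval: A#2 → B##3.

A to B spans two letter names (A-B), plus an octave: a ninth.
A major ninth would be 14 semitones; A#2 to B##3 is 15, one semitone wider, so the interval is augmented.
(Equivalently, a compound augmented second: an augmented second plus an octave.)

augmented ninth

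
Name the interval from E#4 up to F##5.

major ninth

E to F spans two letter names (E-F), plus an octave — that makes it a ninth of some quality.
Counting semitones, E#4→F##5 is 14, which is the major ninth.
(Equivalently, a compound major second: a major second plus an octave.)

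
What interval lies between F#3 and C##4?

A5

F to C spans five letter names (F-G-A-B-C) — that makes it a fifth of some quality.
The perfect fifth is 7 semitones; here we have 8, one semitone wider: augmented.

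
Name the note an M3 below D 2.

Three letter names down from D: B.
Moving 4 semitones down from D2 (the size of a major third) reaches Bb1.

B flat 1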